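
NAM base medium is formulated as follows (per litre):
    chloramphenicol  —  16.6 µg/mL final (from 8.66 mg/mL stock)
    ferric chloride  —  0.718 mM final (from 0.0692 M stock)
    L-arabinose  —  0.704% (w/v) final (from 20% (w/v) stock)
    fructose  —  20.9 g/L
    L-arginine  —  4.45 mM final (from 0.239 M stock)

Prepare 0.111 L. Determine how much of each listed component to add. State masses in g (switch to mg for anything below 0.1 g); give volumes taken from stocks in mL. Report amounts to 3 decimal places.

chloramphenicol 0.213 mL; ferric chloride 1.152 mL; L-arabinose 3.907 mL; fructose 2.320 g; L-arginine 2.067 mL

Working volume: 0.111 L.
chloramphenicol: C1V1 = C2V2 → 16.6 µg/mL × 111 mL ÷ 8660 µg/mL = 0.213 mL
ferric chloride: dilute stock: 0.718 mM × 111 mL ÷ 69.2 mM = 1.152 mL
L-arabinose: C1V1 = C2V2 → 0.704% ÷ 20% × 111 mL = 3.907 mL
fructose: 20.9 g/L × 0.111 L = 2.320 g
L-arginine: dilute stock: 4.45 mM × 111 mL ÷ 239 mM = 2.067 mL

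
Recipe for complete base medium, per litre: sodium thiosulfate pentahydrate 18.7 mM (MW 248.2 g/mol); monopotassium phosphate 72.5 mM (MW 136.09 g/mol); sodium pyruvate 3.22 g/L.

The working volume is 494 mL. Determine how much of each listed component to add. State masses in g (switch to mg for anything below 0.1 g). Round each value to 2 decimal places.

Scale factor relative to 1 L: 0.494.
sodium thiosulfate pentahydrate: 18.7 mmol/L × 248.2 g/mol × 0.494 L ÷ 1000 = 2.29 g
monopotassium phosphate: 72.5 mmol/L × 136.09 g/mol × 0.494 L ÷ 1000 = 4.87 g
sodium pyruvate: 3.22 g/L × 0.494 L = 1.59 g

sodium thiosulfate pentahydrate 2.29 g; monopotassium phosphate 4.87 g; sodium pyruvate 1.59 g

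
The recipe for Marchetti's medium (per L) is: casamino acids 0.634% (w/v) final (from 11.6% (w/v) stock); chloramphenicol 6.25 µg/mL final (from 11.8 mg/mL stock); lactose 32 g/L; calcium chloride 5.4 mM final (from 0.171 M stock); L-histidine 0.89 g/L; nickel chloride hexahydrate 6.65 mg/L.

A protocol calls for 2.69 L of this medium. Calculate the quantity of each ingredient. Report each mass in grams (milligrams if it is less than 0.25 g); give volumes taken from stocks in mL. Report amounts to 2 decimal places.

Scale factor relative to 1 L: 2.69.
casamino acids: dilute stock: 0.634% ÷ 11.6% × 2690 mL = 147.02 mL
chloramphenicol: C1V1 = C2V2 → 6.25 µg/mL × 2690 mL ÷ 11800 µg/mL = 1.42 mL
lactose: 32 g/L × 2.69 L = 86.08 g
calcium chloride: V = C2·V2/C1 = 5.4 mM × 2690 mL ÷ 171 mM = 84.95 mL
L-histidine: 0.89 g/L × 2.69 L = 2.39 g
nickel chloride hexahydrate: 6.65 mg/L × 2.69 L = 17.89 mg

casamino acids 147.02 mL; chloramphenicol 1.42 mL; lactose 86.08 g; calcium chloride 84.95 mL; L-histidine 2.39 g; nickel chloride hexahydrate 17.89 mg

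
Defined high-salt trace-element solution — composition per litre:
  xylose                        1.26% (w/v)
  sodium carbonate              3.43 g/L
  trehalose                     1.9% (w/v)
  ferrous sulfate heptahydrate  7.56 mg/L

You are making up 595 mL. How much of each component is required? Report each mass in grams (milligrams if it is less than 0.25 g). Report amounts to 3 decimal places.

xylose 7.497 g; sodium carbonate 2.041 g; trehalose 11.305 g; ferrous sulfate heptahydrate 4.498 mg

Working volume: 595 mL = 0.595 L.
xylose: 1.26 g per 100 mL × 595 mL ÷ 100 = 7.497 g
sodium carbonate: 3.43 g/L × 0.595 L = 2.041 g
trehalose: 1.9 g per 100 mL × 595 mL ÷ 100 = 11.305 g
ferrous sulfate heptahydrate: 7.56 mg/L × 0.595 L = 4.498 mg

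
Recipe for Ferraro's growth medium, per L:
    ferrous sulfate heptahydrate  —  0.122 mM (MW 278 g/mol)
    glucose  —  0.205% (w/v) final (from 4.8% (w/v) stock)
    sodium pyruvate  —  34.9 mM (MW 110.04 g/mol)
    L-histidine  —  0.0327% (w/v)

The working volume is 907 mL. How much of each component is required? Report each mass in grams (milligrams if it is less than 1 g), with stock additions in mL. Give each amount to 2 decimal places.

ferrous sulfate heptahydrate 30.76 mg; glucose 38.74 mL; sodium pyruvate 3.48 g; L-histidine 296.59 mg

Working volume: 907 mL = 0.907 L.
ferrous sulfate heptahydrate: 0.122 mmol/L × 278 mg/mmol × 0.907 L = 30.76 mg
glucose: dilute stock: 0.205% ÷ 4.8% × 907 mL = 38.74 mL
sodium pyruvate: 34.9 mmol/L × 110.04 g/mol × 0.907 L ÷ 1000 = 3.48 g
L-histidine: 0.0327 g per 100 mL × 907 mL ÷ 100 = 0.296589 g = 296.59 mg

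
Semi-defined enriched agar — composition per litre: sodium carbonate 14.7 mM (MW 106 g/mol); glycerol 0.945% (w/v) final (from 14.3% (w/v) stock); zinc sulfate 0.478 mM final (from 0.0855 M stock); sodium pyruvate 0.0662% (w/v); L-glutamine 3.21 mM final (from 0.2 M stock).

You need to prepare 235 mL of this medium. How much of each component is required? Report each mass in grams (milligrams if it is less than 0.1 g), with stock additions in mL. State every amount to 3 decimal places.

sodium carbonate 0.366 g; glycerol 15.530 mL; zinc sulfate 1.314 mL; sodium pyruvate 0.156 g; L-glutamine 3.772 mL

Target volume = 235 mL = 0.235 L.
sodium carbonate: 14.7 mmol/L × 106 g/mol × 0.235 L ÷ 1000 = 0.366 g
glycerol: dilute stock: 0.945% ÷ 14.3% × 235 mL = 15.530 mL
zinc sulfate: V = C2·V2/C1 = 0.478 mM × 235 mL ÷ 85.5 mM = 1.314 mL
sodium pyruvate: 0.0662 g per 100 mL × 235 mL ÷ 100 = 0.156 g
L-glutamine: C1V1 = C2V2 → 3.21 mM × 235 mL ÷ 200 mM = 3.772 mL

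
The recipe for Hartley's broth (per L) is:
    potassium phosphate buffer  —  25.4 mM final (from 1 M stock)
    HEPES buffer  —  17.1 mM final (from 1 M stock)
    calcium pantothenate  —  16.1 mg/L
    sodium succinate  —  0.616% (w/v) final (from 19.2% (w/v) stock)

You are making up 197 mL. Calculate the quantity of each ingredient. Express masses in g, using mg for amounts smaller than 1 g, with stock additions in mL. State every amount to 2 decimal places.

potassium phosphate buffer 5.00 mL; HEPES buffer 3.37 mL; calcium pantothenate 3.17 mg; sodium succinate 6.32 mL

Scale factor relative to 1 L: 0.197.
potassium phosphate buffer: V = C2·V2/C1 = 25.4 mM × 197 mL ÷ 1000 mM = 5.00 mL
HEPES buffer: V = C2·V2/C1 = 17.1 mM × 197 mL ÷ 1000 mM = 3.37 mL
calcium pantothenate: 16.1 mg/L × 0.197 L = 3.17 mg
sodium succinate: dilute stock: 0.616% ÷ 19.2% × 197 mL = 6.32 mL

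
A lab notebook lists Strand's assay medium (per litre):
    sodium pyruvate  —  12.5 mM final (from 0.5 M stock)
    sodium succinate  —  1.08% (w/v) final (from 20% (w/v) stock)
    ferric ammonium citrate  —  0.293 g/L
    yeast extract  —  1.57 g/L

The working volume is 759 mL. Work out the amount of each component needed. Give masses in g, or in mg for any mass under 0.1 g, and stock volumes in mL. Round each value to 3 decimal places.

Scale factor relative to 1 L: 0.759.
sodium pyruvate: dilute stock: 12.5 mM × 759 mL ÷ 500 mM = 18.975 mL
sodium succinate: V = C2·V2/C1 = 1.08% ÷ 20% × 759 mL = 40.986 mL
ferric ammonium citrate: 0.293 g/L × 0.759 L = 0.222 g
yeast extract: 1.57 g/L × 0.759 L = 1.192 g

sodium pyruvate 18.975 mL; sodium succinate 40.986 mL; ferric ammonium citrate 0.222 g; yeast extract 1.192 g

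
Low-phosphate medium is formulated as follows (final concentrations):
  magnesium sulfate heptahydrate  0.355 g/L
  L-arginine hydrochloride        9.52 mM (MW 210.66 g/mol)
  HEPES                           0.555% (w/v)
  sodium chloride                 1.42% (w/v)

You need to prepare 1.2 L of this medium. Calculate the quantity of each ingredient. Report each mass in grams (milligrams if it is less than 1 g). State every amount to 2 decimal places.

Scale factor relative to 1 L: 1.2.
magnesium sulfate heptahydrate: 0.355 g/L × 1.2 L = 0.426 g = 426.00 mg
L-arginine hydrochloride: 9.52 mmol/L × 210.66 g/mol × 1.2 L ÷ 1000 = 2.41 g
HEPES: 0.555 g per 100 mL × 1200 mL ÷ 100 = 6.66 g
sodium chloride: 1.42% w/v = 14.2 g/L → 14.2 × 1.2 L = 17.04 g

magnesium sulfate heptahydrate 426.00 mg; L-arginine hydrochloride 2.41 g; HEPES 6.66 g; sodium chloride 17.04 g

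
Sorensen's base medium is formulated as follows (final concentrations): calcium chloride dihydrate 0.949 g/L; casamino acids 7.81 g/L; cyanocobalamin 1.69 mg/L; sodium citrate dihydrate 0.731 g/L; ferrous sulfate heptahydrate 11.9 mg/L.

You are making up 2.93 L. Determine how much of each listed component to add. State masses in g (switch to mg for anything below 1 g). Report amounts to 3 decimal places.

calcium chloride dihydrate 2.781 g; casamino acids 22.883 g; cyanocobalamin 4.952 mg; sodium citrate dihydrate 2.142 g; ferrous sulfate heptahydrate 34.867 mg

Scale factor relative to 1 L: 2.93.
calcium chloride dihydrate: 0.949 g/L × 2.93 L = 2.781 g
casamino acids: 7.81 g/L × 2.93 L = 22.883 g
cyanocobalamin: 1.69 mg/L × 2.93 L = 4.952 mg
sodium citrate dihydrate: 0.731 g/L × 2.93 L = 2.142 g
ferrous sulfate heptahydrate: 11.9 mg/L × 2.93 L = 34.867 mg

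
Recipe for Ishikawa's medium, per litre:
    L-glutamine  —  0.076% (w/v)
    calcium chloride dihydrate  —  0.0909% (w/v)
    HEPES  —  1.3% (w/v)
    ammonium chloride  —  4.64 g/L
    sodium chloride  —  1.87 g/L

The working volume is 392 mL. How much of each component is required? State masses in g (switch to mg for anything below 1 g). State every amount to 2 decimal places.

L-glutamine 297.92 mg; calcium chloride dihydrate 356.33 mg; HEPES 5.10 g; ammonium chloride 1.82 g; sodium chloride 733.04 mg

Working volume: 392 mL = 0.392 L.
L-glutamine: 0.076% w/v = 0.76 g/L → 0.76 × 0.392 L = 0.29792 g = 297.92 mg
calcium chloride dihydrate: 0.0909% w/v = 0.909 g/L → 0.909 × 0.392 L = 0.356328 g = 356.33 mg
HEPES: 1.3% w/v = 13 g/L → 13 × 0.392 L = 5.10 g
ammonium chloride: 4.64 g/L × 0.392 L = 1.82 g
sodium chloride: 1.87 g/L × 0.392 L = 0.73304 g = 733.04 mg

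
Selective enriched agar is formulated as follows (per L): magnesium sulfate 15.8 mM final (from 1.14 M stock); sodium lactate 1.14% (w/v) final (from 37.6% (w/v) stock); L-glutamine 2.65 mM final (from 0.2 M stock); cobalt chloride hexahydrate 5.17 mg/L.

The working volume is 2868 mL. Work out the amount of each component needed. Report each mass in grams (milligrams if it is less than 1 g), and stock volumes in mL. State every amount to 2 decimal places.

Target volume = 2868 mL = 2.868 L.
magnesium sulfate: C1V1 = C2V2 → 15.8 mM × 2868 mL ÷ 1140 mM = 39.75 mL
sodium lactate: V = C2·V2/C1 = 1.14% ÷ 37.6% × 2868 mL = 86.96 mL
L-glutamine: C1V1 = C2V2 → 2.65 mM × 2868 mL ÷ 200 mM = 38.00 mL
cobalt chloride hexahydrate: 5.17 mg/L × 2.868 L = 14.83 mg

magnesium sulfate 39.75 mL; sodium lactate 86.96 mL; L-glutamine 38.00 mL; cobalt chloride hexahydrate 14.83 mg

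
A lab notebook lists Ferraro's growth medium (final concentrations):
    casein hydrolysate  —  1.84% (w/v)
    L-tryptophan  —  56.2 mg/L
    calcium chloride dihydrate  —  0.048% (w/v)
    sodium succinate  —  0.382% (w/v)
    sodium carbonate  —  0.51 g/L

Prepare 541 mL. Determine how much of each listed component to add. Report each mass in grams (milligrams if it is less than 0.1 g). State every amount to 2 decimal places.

casein hydrolysate 9.95 g; L-tryptophan 30.40 mg; calcium chloride dihydrate 0.26 g; sodium succinate 2.07 g; sodium carbonate 0.28 g

Working volume: 541 mL = 0.541 L.
casein hydrolysate: 1.84% w/v = 18.4 g/L → 18.4 × 0.541 L = 9.95 g
L-tryptophan: 56.2 mg/L × 0.541 L = 30.40 mg
calcium chloride dihydrate: 0.048% w/v = 0.48 g/L → 0.48 × 0.541 L = 0.26 g
sodium succinate: 0.382 g per 100 mL × 541 mL ÷ 100 = 2.07 g
sodium carbonate: 0.51 g/L × 0.541 L = 0.28 g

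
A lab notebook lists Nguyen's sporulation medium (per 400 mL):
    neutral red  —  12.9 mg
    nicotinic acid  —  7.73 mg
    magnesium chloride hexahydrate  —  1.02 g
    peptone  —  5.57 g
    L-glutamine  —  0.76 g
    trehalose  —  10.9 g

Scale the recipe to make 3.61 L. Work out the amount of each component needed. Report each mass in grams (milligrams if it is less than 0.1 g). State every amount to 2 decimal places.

Scale factor = 3610 mL / 400 mL = 9.025.
neutral red: 12.9 mg × (3610 mL / 400 mL) = 116.423 mg = 0.12 g
nicotinic acid: 7.73 mg × (3610 mL / 400 mL) = 69.76 mg
magnesium chloride hexahydrate: 1.02 g × (3610 mL / 400 mL) = 9.21 g
peptone: 5.57 g × (3610 mL / 400 mL) = 50.27 g
L-glutamine: 0.76 g × (3610 mL / 400 mL) = 6.86 g
trehalose: 10.9 g × (3610 mL / 400 mL) = 98.37 g

neutral red 0.12 g; nicotinic acid 69.76 mg; magnesium chloride hexahydrate 9.21 g; peptone 50.27 g; L-glutamine 6.86 g; trehalose 98.37 g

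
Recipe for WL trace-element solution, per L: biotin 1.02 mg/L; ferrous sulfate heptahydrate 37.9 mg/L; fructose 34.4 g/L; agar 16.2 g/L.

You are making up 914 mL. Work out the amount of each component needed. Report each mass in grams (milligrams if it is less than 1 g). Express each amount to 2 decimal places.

biotin 0.93 mg; ferrous sulfate heptahydrate 34.64 mg; fructose 31.44 g; agar 14.81 g

Working volume: 914 mL = 0.914 L.
biotin: 1.02 mg/L × 0.914 L = 0.93 mg
ferrous sulfate heptahydrate: 37.9 mg/L × 0.914 L = 34.64 mg
fructose: 34.4 g/L × 0.914 L = 31.44 g
agar: 16.2 g/L × 0.914 L = 14.81 g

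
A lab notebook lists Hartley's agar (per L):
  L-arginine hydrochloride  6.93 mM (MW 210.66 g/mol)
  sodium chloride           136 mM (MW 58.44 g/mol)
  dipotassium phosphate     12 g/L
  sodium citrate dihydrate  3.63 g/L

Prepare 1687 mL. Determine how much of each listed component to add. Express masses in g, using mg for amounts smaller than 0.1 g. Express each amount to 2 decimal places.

Scale factor relative to 1 L: 1.687.
L-arginine hydrochloride: 6.93 mmol/L × 210.66 g/mol × 1.687 L ÷ 1000 = 2.46 g
sodium chloride: 136 mmol/L × 58.44 g/mol × 1.687 L ÷ 1000 = 13.41 g
dipotassium phosphate: 12 g/L × 1.687 L = 20.24 g
sodium citrate dihydrate: 3.63 g/L × 1.687 L = 6.12 g

L-arginine hydrochloride 2.46 g; sodium chloride 13.41 g; dipotassium phosphate 20.24 g; sodium citrate dihydrate 6.12 g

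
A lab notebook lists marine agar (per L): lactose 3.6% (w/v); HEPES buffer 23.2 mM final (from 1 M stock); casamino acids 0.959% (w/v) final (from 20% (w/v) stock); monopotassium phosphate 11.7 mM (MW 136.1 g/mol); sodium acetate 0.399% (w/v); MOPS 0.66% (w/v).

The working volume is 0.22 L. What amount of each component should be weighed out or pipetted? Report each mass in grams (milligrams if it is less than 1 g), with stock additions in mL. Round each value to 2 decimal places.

Working volume: 0.22 L.
lactose: 3.6 g per 100 mL × 220 mL ÷ 100 = 7.92 g
HEPES buffer: V = C2·V2/C1 = 23.2 mM × 220 mL ÷ 1000 mM = 5.10 mL
casamino acids: C1V1 = C2V2 → 0.959% ÷ 20% × 220 mL = 10.55 mL
monopotassium phosphate: 11.7 mmol/L × 136.1 mg/mmol × 0.22 L = 350.32 mg
sodium acetate: 0.399% w/v = 3.99 g/L → 3.99 × 0.22 L = 0.8778 g = 877.80 mg
MOPS: 0.66 g per 100 mL × 220 mL ÷ 100 = 1.45 g

lactose 7.92 g; HEPES buffer 5.10 mL; casamino acids 10.55 mL; monopotassium phosphate 350.32 mg; sodium acetate 877.80 mg; MOPS 1.45 g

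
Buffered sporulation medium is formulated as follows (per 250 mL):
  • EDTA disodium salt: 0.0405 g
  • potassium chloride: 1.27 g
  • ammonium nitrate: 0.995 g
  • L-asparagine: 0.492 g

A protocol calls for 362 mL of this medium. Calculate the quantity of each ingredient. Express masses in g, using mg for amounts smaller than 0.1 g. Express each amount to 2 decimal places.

Scale factor = 362 mL / 250 mL = 1.448.
EDTA disodium salt: 0.0405 g × (362 mL / 250 mL) = 0.058644 g = 58.64 mg
potassium chloride: 1.27 g × (362 mL / 250 mL) = 1.84 g
ammonium nitrate: 0.995 g × (362 mL / 250 mL) = 1.44 g
L-asparagine: 0.492 g × (362 mL / 250 mL) = 0.71 g

EDTA disodium salt 58.64 mg; potassium chloride 1.84 g; ammonium nitrate 1.44 g; L-asparagine 0.71 g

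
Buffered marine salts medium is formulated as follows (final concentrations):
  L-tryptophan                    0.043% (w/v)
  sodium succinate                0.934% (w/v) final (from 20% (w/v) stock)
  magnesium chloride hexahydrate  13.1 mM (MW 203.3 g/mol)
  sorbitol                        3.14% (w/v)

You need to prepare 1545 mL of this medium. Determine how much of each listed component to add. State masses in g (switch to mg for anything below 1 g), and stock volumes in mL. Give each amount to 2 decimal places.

Target volume = 1545 mL = 1.545 L.
L-tryptophan: 0.043 g per 100 mL × 1545 mL ÷ 100 = 0.66435 g = 664.35 mg
sodium succinate: dilute stock: 0.934% ÷ 20% × 1545 mL = 72.15 mL
magnesium chloride hexahydrate: 13.1 mmol/L × 203.3 g/mol × 1.545 L ÷ 1000 = 4.11 g
sorbitol: 3.14% w/v = 31.4 g/L → 31.4 × 1.545 L = 48.51 g

L-tryptophan 664.35 mg; sodium succinate 72.15 mL; magnesium chloride hexahydrate 4.11 g; sorbitol 48.51 g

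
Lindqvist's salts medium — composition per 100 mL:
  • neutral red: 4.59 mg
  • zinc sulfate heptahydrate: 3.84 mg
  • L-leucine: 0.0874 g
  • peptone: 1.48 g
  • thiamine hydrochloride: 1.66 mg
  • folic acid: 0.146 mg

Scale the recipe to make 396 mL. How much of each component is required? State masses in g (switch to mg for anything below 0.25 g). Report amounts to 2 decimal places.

neutral red 18.18 mg; zinc sulfate heptahydrate 15.21 mg; L-leucine 0.35 g; peptone 5.86 g; thiamine hydrochloride 6.57 mg; folic acid 0.58 mg

Scale factor = 396 mL / 100 mL = 3.96.
neutral red: 4.59 mg × (396 mL / 100 mL) = 18.18 mg
zinc sulfate heptahydrate: 3.84 mg × (396 mL / 100 mL) = 15.21 mg
L-leucine: 0.0874 g × (396 mL / 100 mL) = 0.35 g
peptone: 1.48 g × (396 mL / 100 mL) = 5.86 g
thiamine hydrochloride: 1.66 mg × (396 mL / 100 mL) = 6.57 mg
folic acid: 0.146 mg × (396 mL / 100 mL) = 0.58 mg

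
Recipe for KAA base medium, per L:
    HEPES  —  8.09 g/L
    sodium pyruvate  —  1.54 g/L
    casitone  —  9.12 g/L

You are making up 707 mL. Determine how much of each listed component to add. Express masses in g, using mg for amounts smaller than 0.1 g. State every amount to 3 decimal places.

HEPES 5.720 g; sodium pyruvate 1.089 g; casitone 6.448 g

Target volume = 707 mL = 0.707 L.
HEPES: 8.09 g/L × 0.707 L = 5.720 g
sodium pyruvate: 1.54 g/L × 0.707 L = 1.089 g
casitone: 9.12 g/L × 0.707 L = 6.448 g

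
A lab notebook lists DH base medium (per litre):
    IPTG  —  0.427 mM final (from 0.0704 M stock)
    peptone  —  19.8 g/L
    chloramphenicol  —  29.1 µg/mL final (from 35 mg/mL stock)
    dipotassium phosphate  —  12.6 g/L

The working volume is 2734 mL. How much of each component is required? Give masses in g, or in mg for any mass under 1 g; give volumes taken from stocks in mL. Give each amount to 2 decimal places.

IPTG 16.58 mL; peptone 54.13 g; chloramphenicol 2.27 mL; dipotassium phosphate 34.45 g

Scale factor relative to 1 L: 2.734.
IPTG: C1V1 = C2V2 → 0.427 mM × 2734 mL ÷ 70.4 mM = 16.58 mL
peptone: 19.8 g/L × 2.734 L = 54.13 g
chloramphenicol: C1V1 = C2V2 → 29.1 µg/mL × 2734 mL ÷ 35000 µg/mL = 2.27 mL
dipotassium phosphate: 12.6 g/L × 2.734 L = 34.45 g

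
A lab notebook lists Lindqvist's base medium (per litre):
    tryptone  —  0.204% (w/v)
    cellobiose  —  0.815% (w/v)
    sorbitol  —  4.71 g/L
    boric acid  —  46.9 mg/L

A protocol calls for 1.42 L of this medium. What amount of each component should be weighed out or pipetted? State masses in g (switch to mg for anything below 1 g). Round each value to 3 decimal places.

Scale factor relative to 1 L: 1.42.
tryptone: 0.204 g per 100 mL × 1420 mL ÷ 100 = 2.897 g
cellobiose: 0.815 g per 100 mL × 1420 mL ÷ 100 = 11.573 g
sorbitol: 4.71 g/L × 1.42 L = 6.688 g
boric acid: 46.9 mg/L × 1.42 L = 66.598 mg

tryptone 2.897 g; cellobiose 11.573 g; sorbitol 6.688 g; boric acid 66.598 mg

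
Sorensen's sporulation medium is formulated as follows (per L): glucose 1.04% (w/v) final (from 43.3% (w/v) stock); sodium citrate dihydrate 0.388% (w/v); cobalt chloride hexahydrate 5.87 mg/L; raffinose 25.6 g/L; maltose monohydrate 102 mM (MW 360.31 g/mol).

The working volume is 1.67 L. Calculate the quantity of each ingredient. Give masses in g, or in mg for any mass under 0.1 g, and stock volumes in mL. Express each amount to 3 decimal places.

glucose 40.111 mL; sodium citrate dihydrate 6.480 g; cobalt chloride hexahydrate 9.803 mg; raffinose 42.752 g; maltose monohydrate 61.375 g

Working volume: 1.67 L.
glucose: V = C2·V2/C1 = 1.04% ÷ 43.3% × 1670 mL = 40.111 mL
sodium citrate dihydrate: 0.388 g per 100 mL × 1670 mL ÷ 100 = 6.480 g
cobalt chloride hexahydrate: 5.87 mg/L × 1.67 L = 9.803 mg
raffinose: 25.6 g/L × 1.67 L = 42.752 g
maltose monohydrate: 102 mmol/L × 360.31 g/mol × 1.67 L ÷ 1000 = 61.375 g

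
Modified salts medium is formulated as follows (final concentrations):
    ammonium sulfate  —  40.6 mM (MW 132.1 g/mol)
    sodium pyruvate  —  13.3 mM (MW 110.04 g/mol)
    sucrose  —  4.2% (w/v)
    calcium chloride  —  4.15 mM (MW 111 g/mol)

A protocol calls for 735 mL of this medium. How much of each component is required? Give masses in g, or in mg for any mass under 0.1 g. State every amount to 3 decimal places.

ammonium sulfate 3.942 g; sodium pyruvate 1.076 g; sucrose 30.870 g; calcium chloride 0.339 g

Working volume: 735 mL = 0.735 L.
ammonium sulfate: 40.6 mmol/L × 132.1 g/mol × 0.735 L ÷ 1000 = 3.942 g
sodium pyruvate: 13.3 mmol/L × 110.04 g/mol × 0.735 L ÷ 1000 = 1.076 g
sucrose: 4.2 g per 100 mL × 735 mL ÷ 100 = 30.870 g
calcium chloride: 4.15 mmol/L × 111 g/mol × 0.735 L ÷ 1000 = 0.339 g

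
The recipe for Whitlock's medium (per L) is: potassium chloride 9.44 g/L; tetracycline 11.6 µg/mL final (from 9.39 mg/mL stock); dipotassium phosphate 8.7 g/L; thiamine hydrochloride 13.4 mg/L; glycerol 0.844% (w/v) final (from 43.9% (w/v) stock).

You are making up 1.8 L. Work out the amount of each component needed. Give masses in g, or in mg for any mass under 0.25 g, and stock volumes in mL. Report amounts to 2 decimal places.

potassium chloride 16.99 g; tetracycline 2.22 mL; dipotassium phosphate 15.66 g; thiamine hydrochloride 24.12 mg; glycerol 34.61 mL

Working volume: 1.8 L.
potassium chloride: 9.44 g/L × 1.8 L = 16.99 g
tetracycline: dilute stock: 11.6 µg/mL × 1800 mL ÷ 9390 µg/mL = 2.22 mL
dipotassium phosphate: 8.7 g/L × 1.8 L = 15.66 g
thiamine hydrochloride: 13.4 mg/L × 1.8 L = 24.12 mg
glycerol: C1V1 = C2V2 → 0.844% ÷ 43.9% × 1800 mL = 34.61 mL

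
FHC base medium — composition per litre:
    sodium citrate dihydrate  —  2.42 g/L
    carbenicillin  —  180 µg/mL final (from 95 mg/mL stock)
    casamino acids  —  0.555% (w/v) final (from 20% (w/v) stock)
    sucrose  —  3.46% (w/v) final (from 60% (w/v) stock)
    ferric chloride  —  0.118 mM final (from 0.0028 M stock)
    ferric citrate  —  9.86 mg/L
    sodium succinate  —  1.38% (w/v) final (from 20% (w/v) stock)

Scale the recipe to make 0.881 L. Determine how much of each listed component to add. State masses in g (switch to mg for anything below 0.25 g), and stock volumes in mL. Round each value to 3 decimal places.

sodium citrate dihydrate 2.132 g; carbenicillin 1.669 mL; casamino acids 24.448 mL; sucrose 50.804 mL; ferric chloride 37.128 mL; ferric citrate 8.687 mg; sodium succinate 60.789 mL

Working volume: 0.881 L.
sodium citrate dihydrate: 2.42 g/L × 0.881 L = 2.132 g
carbenicillin: C1V1 = C2V2 → 180 µg/mL × 881 mL ÷ 95000 µg/mL = 1.669 mL
casamino acids: dilute stock: 0.555% ÷ 20% × 881 mL = 24.448 mL
sucrose: V = C2·V2/C1 = 3.46% ÷ 60% × 881 mL = 50.804 mL
ferric chloride: C1V1 = C2V2 → 0.118 mM × 881 mL ÷ 2.8 mM = 37.128 mL
ferric citrate: 9.86 mg/L × 0.881 L = 8.687 mg
sodium succinate: dilute stock: 1.38% ÷ 20% × 881 mL = 60.789 mL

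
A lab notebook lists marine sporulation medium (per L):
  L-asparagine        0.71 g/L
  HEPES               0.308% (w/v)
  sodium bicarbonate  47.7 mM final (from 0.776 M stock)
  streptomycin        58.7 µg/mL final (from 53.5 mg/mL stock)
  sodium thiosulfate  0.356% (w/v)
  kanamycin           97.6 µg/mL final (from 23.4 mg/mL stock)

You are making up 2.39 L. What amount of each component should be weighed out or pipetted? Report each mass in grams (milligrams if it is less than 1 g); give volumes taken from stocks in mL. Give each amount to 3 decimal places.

L-asparagine 1.697 g; HEPES 7.361 g; sodium bicarbonate 146.911 mL; streptomycin 2.622 mL; sodium thiosulfate 8.508 g; kanamycin 9.969 mL

Working volume: 2.39 L.
L-asparagine: 0.71 g/L × 2.39 L = 1.697 g
HEPES: 0.308% w/v = 3.08 g/L → 3.08 × 2.39 L = 7.361 g
sodium bicarbonate: C1V1 = C2V2 → 47.7 mM × 2390 mL ÷ 776 mM = 146.911 mL
streptomycin: V = C2·V2/C1 = 58.7 µg/mL × 2390 mL ÷ 53500 µg/mL = 2.622 mL
sodium thiosulfate: 0.356 g per 100 mL × 2390 mL ÷ 100 = 8.508 g
kanamycin: C1V1 = C2V2 → 97.6 µg/mL × 2390 mL ÷ 23400 µg/mL = 9.969 mL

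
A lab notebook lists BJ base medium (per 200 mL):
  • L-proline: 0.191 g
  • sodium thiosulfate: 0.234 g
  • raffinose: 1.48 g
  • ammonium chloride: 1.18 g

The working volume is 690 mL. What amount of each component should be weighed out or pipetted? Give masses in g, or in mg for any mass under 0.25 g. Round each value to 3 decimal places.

Scale factor = 690 mL / 200 mL = 3.45.
L-proline: 0.191 g × (690 mL / 200 mL) = 0.659 g
sodium thiosulfate: 0.234 g × (690 mL / 200 mL) = 0.807 g
raffinose: 1.48 g × (690 mL / 200 mL) = 5.106 g
ammonium chloride: 1.18 g × (690 mL / 200 mL) = 4.071 g

L-proline 0.659 g; sodium thiosulfate 0.807 g; raffinose 5.106 g; ammonium chloride 4.071 g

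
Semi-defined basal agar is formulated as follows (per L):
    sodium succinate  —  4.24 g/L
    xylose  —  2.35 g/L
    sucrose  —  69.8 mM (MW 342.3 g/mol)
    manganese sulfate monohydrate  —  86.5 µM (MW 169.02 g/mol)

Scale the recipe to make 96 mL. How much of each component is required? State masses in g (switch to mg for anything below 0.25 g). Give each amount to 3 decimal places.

sodium succinate 0.407 g; xylose 225.600 mg; sucrose 2.294 g; manganese sulfate monohydrate 1.404 mg

Scale factor relative to 1 L: 0.096.
sodium succinate: 4.24 g/L × 0.096 L = 0.407 g
xylose: 2.35 g/L × 0.096 L = 0.2256 g = 225.600 mg
sucrose: 69.8 mmol/L × 342.3 g/mol × 0.096 L ÷ 1000 = 2.294 g
manganese sulfate monohydrate: 86.5 µmol/L × 169.02 g/mol × 0.096 L ÷ 1000 = 1.404 mg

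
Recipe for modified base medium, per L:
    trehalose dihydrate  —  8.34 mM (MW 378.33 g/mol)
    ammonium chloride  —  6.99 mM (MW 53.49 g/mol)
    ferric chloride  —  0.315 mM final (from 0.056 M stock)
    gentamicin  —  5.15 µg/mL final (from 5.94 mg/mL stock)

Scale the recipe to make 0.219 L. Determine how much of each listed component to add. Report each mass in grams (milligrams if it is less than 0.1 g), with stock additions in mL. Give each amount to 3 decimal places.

trehalose dihydrate 0.691 g; ammonium chloride 81.883 mg; ferric chloride 1.232 mL; gentamicin 0.190 mL

Working volume: 0.219 L.
trehalose dihydrate: 8.34 mmol/L × 378.33 g/mol × 0.219 L ÷ 1000 = 0.691 g
ammonium chloride: 6.99 mmol/L × 53.49 mg/mmol × 0.219 L = 81.883 mg
ferric chloride: V = C2·V2/C1 = 0.315 mM × 219 mL ÷ 56 mM = 1.232 mL
gentamicin: V = C2·V2/C1 = 5.15 µg/mL × 219 mL ÷ 5940 µg/mL = 0.190 mL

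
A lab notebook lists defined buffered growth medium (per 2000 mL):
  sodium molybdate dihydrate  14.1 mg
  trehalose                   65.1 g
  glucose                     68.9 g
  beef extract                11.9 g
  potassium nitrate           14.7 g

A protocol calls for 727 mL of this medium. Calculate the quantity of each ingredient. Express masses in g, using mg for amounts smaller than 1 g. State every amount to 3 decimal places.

Scale factor = 727 mL / 2000 mL = 0.3635.
sodium molybdate dihydrate: 14.1 mg × (727 mL / 2000 mL) = 5.125 mg
trehalose: 65.1 g × (727 mL / 2000 mL) = 23.664 g
glucose: 68.9 g × (727 mL / 2000 mL) = 25.045 g
beef extract: 11.9 g × (727 mL / 2000 mL) = 4.326 g
potassium nitrate: 14.7 g × (727 mL / 2000 mL) = 5.343 g

sodium molybdate dihydrate 5.125 mg; trehalose 23.664 g; glucose 25.045 g; beef extract 4.326 g; potassium nitrate 5.343 g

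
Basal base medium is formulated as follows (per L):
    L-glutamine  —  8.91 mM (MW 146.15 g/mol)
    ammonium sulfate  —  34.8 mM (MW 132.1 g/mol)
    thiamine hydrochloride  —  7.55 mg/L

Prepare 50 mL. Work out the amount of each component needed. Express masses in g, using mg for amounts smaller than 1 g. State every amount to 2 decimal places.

L-glutamine 65.11 mg; ammonium sulfate 229.85 mg; thiamine hydrochloride 0.38 mg

Target volume = 50 mL = 0.05 L.
L-glutamine: 8.91 mmol/L × 146.15 mg/mmol × 0.05 L = 65.11 mg
ammonium sulfate: 34.8 mmol/L × 132.1 mg/mmol × 0.05 L = 229.85 mg
thiamine hydrochloride: 7.55 mg/L × 0.05 L = 0.38 mg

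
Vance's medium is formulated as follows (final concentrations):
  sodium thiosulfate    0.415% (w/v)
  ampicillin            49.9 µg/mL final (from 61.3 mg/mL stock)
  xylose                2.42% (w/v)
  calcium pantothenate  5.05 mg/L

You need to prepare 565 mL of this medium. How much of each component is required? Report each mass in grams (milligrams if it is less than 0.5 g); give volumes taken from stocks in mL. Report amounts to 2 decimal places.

sodium thiosulfate 2.34 g; ampicillin 0.46 mL; xylose 13.67 g; calcium pantothenate 2.85 mg

Working volume: 565 mL = 0.565 L.
sodium thiosulfate: 0.415 g per 100 mL × 565 mL ÷ 100 = 2.34 g
ampicillin: C1V1 = C2V2 → 49.9 µg/mL × 565 mL ÷ 61300 µg/mL = 0.46 mL
xylose: 2.42% w/v = 24.2 g/L → 24.2 × 0.565 L = 13.67 g
calcium pantothenate: 5.05 mg/L × 0.565 L = 2.85 mg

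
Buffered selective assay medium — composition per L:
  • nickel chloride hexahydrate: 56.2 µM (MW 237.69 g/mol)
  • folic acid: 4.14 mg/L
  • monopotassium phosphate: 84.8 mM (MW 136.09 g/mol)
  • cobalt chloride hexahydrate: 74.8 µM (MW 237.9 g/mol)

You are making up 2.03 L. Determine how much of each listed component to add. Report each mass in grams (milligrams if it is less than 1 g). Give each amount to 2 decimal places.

nickel chloride hexahydrate 27.12 mg; folic acid 8.40 mg; monopotassium phosphate 23.43 g; cobalt chloride hexahydrate 36.12 mg

Working volume: 2.03 L.
nickel chloride hexahydrate: 56.2 µmol/L × 237.69 g/mol × 2.03 L ÷ 1000 = 27.12 mg
folic acid: 4.14 mg/L × 2.03 L = 8.40 mg
monopotassium phosphate: 84.8 mmol/L × 136.09 g/mol × 2.03 L ÷ 1000 = 23.43 g
cobalt chloride hexahydrate: 74.8 µmol/L × 237.9 g/mol × 2.03 L ÷ 1000 = 36.12 mg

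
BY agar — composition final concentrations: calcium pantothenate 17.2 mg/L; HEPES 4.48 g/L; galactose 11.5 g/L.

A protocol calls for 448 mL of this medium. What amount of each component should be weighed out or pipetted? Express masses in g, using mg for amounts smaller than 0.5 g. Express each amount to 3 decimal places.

calcium pantothenate 7.706 mg; HEPES 2.007 g; galactose 5.152 g

Target volume = 448 mL = 0.448 L.
calcium pantothenate: 17.2 mg/L × 0.448 L = 7.706 mg
HEPES: 4.48 g/L × 0.448 L = 2.007 g
galactose: 11.5 g/L × 0.448 L = 5.152 g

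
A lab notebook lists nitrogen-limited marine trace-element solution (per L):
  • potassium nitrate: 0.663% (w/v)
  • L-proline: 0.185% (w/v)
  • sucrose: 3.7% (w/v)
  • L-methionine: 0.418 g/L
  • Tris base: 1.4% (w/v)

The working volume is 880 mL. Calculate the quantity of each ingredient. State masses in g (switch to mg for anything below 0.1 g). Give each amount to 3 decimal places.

potassium nitrate 5.834 g; L-proline 1.628 g; sucrose 32.560 g; L-methionine 0.368 g; Tris base 12.320 g

Target volume = 880 mL = 0.88 L.
potassium nitrate: 0.663% w/v = 6.63 g/L → 6.63 × 0.88 L = 5.834 g
L-proline: 0.185 g per 100 mL × 880 mL ÷ 100 = 1.628 g
sucrose: 3.7% w/v = 37 g/L → 37 × 0.88 L = 32.560 g
L-methionine: 0.418 g/L × 0.88 L = 0.368 g
Tris base: 1.4 g per 100 mL × 880 mL ÷ 100 = 12.320 g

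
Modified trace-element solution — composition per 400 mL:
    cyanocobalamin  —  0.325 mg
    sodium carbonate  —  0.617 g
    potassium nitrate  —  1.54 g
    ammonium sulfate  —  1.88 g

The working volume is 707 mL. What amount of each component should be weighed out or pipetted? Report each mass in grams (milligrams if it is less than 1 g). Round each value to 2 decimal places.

cyanocobalamin 0.57 mg; sodium carbonate 1.09 g; potassium nitrate 2.72 g; ammonium sulfate 3.32 g

Ratio of target to recipe volume: 707 / 400 = 1.7675.
cyanocobalamin: 0.325 mg × (707 mL / 400 mL) = 0.57 mg
sodium carbonate: 0.617 g × (707 mL / 400 mL) = 1.09 g
potassium nitrate: 1.54 g × (707 mL / 400 mL) = 2.72 g
ammonium sulfate: 1.88 g × (707 mL / 400 mL) = 3.32 g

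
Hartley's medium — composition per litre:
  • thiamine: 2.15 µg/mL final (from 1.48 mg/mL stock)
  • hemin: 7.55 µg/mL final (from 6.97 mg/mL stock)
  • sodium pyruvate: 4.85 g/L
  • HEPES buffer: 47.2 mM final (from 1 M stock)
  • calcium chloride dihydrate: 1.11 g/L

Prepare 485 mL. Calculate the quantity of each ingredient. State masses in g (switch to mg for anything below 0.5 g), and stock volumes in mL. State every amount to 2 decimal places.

thiamine 0.70 mL; hemin 0.53 mL; sodium pyruvate 2.35 g; HEPES buffer 22.89 mL; calcium chloride dihydrate 0.54 g

Working volume: 485 mL = 0.485 L.
thiamine: V = C2·V2/C1 = 2.15 µg/mL × 485 mL ÷ 1480 µg/mL = 0.70 mL
hemin: dilute stock: 7.55 µg/mL × 485 mL ÷ 6970 µg/mL = 0.53 mL
sodium pyruvate: 4.85 g/L × 0.485 L = 2.35 g
HEPES buffer: dilute stock: 47.2 mM × 485 mL ÷ 1000 mM = 22.89 mL
calcium chloride dihydrate: 1.11 g/L × 0.485 L = 0.54 g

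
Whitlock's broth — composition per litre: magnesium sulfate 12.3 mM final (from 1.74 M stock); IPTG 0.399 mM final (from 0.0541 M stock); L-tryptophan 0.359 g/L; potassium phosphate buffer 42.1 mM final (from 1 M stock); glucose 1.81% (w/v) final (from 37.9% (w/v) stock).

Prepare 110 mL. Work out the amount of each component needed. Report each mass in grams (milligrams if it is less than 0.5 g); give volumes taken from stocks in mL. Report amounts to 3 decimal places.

Scale factor relative to 1 L: 0.11.
magnesium sulfate: V = C2·V2/C1 = 12.3 mM × 110 mL ÷ 1740 mM = 0.778 mL
IPTG: dilute stock: 0.399 mM × 110 mL ÷ 54.1 mM = 0.811 mL
L-tryptophan: 0.359 g/L × 0.11 L = 0.03949 g = 39.490 mg
potassium phosphate buffer: C1V1 = C2V2 → 42.1 mM × 110 mL ÷ 1000 mM = 4.631 mL
glucose: V = C2·V2/C1 = 1.81% ÷ 37.9% × 110 mL = 5.253 mL

magnesium sulfate 0.778 mL; IPTG 0.811 mL; L-tryptophan 39.490 mg; potassium phosphate buffer 4.631 mL; glucose 5.253 mL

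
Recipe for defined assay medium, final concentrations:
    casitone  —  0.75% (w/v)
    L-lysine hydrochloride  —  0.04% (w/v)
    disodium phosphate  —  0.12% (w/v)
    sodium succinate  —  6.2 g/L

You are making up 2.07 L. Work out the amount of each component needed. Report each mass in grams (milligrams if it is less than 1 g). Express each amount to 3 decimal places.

Scale factor relative to 1 L: 2.07.
casitone: 0.75% w/v = 7.5 g/L → 7.5 × 2.07 L = 15.525 g
L-lysine hydrochloride: 0.04% w/v = 0.4 g/L → 0.4 × 2.07 L = 0.828 g = 828.000 mg
disodium phosphate: 0.12 g per 100 mL × 2070 mL ÷ 100 = 2.484 g
sodium succinate: 6.2 g/L × 2.07 L = 12.834 g

casitone 15.525 g; L-lysine hydrochloride 828.000 mg; disodium phosphate 2.484 g; sodium succinate 12.834 g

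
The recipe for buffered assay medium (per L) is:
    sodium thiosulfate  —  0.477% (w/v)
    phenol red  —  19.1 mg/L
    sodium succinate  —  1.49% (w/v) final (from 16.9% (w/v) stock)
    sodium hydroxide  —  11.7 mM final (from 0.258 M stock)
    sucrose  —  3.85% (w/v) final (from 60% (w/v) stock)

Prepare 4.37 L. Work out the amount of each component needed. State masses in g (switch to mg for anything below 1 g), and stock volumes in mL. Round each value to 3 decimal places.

Working volume: 4.37 L.
sodium thiosulfate: 0.477 g per 100 mL × 4370 mL ÷ 100 = 20.845 g
phenol red: 19.1 mg/L × 4.37 L = 83.467 mg
sodium succinate: dilute stock: 1.49% ÷ 16.9% × 4370 mL = 385.284 mL
sodium hydroxide: dilute stock: 11.7 mM × 4370 mL ÷ 258 mM = 198.174 mL
sucrose: dilute stock: 3.85% ÷ 60% × 4370 mL = 280.408 mL

sodium thiosulfate 20.845 g; phenol red 83.467 mg; sodium succinate 385.284 mL; sodium hydroxide 198.174 mL; sucrose 280.408 mL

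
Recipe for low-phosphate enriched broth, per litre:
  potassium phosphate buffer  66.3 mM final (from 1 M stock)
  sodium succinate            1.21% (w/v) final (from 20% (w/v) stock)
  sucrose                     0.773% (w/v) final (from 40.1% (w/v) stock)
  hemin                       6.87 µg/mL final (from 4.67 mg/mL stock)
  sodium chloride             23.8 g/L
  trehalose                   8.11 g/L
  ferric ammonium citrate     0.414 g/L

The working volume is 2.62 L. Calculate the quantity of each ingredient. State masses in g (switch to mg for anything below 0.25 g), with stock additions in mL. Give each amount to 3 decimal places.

potassium phosphate buffer 173.706 mL; sodium succinate 158.510 mL; sucrose 50.505 mL; hemin 3.854 mL; sodium chloride 62.356 g; trehalose 21.248 g; ferric ammonium citrate 1.085 g

Scale factor relative to 1 L: 2.62.
potassium phosphate buffer: V = C2·V2/C1 = 66.3 mM × 2620 mL ÷ 1000 mM = 173.706 mL
sodium succinate: V = C2·V2/C1 = 1.21% ÷ 20% × 2620 mL = 158.510 mL
sucrose: dilute stock: 0.773% ÷ 40.1% × 2620 mL = 50.505 mL
hemin: C1V1 = C2V2 → 6.87 µg/mL × 2620 mL ÷ 4670 µg/mL = 3.854 mL
sodium chloride: 23.8 g/L × 2.62 L = 62.356 g
trehalose: 8.11 g/L × 2.62 L = 21.248 g
ferric ammonium citrate: 0.414 g/L × 2.62 L = 1.085 g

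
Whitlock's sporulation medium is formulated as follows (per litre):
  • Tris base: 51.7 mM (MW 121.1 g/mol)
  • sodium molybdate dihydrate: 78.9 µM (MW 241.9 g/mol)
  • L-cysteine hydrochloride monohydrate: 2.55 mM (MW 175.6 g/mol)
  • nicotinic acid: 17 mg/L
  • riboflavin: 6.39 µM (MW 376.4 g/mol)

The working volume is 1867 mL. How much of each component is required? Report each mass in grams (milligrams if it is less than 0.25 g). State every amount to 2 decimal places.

Working volume: 1867 mL = 1.867 L.
Tris base: 51.7 mmol/L × 121.1 g/mol × 1.867 L ÷ 1000 = 11.69 g
sodium molybdate dihydrate: 78.9 µmol/L × 241.9 g/mol × 1.867 L ÷ 1000 = 35.63 mg
L-cysteine hydrochloride monohydrate: 2.55 mmol/L × 175.6 g/mol × 1.867 L ÷ 1000 = 0.84 g
nicotinic acid: 17 mg/L × 1.867 L = 31.74 mg
riboflavin: 6.39 µmol/L × 376.4 g/mol × 1.867 L ÷ 1000 = 4.49 mg

Tris base 11.69 g; sodium molybdate dihydrate 35.63 mg; L-cysteine hydrochloride monohydrate 0.84 g; nicotinic acid 31.74 mg; riboflavin 4.49 mg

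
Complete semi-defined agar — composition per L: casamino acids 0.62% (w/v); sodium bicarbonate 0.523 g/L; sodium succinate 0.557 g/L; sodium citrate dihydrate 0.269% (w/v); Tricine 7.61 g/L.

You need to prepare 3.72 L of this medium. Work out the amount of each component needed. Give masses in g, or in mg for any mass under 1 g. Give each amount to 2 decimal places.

Scale factor relative to 1 L: 3.72.
casamino acids: 0.62% w/v = 6.2 g/L → 6.2 × 3.72 L = 23.06 g
sodium bicarbonate: 0.523 g/L × 3.72 L = 1.95 g
sodium succinate: 0.557 g/L × 3.72 L = 2.07 g
sodium citrate dihydrate: 0.269% w/v = 2.69 g/L → 2.69 × 3.72 L = 10.01 g
Tricine: 7.61 g/L × 3.72 L = 28.31 g

casamino acids 23.06 g; sodium bicarbonate 1.95 g; sodium succinate 2.07 g; sodium citrate dihydrate 10.01 g; Tricine 28.31 g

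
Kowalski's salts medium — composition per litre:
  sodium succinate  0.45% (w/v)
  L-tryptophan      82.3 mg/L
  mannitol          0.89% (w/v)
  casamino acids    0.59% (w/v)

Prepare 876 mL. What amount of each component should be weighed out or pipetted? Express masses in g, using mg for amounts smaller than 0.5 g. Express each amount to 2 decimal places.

Scale factor relative to 1 L: 0.876.
sodium succinate: 0.45 g per 100 mL × 876 mL ÷ 100 = 3.94 g
L-tryptophan: 82.3 mg/L × 0.876 L = 72.09 mg
mannitol: 0.89 g per 100 mL × 876 mL ÷ 100 = 7.80 g
casamino acids: 0.59% w/v = 5.9 g/L → 5.9 × 0.876 L = 5.17 g

sodium succinate 3.94 g; L-tryptophan 72.09 mg; mannitol 7.80 g; casamino acids 5.17 g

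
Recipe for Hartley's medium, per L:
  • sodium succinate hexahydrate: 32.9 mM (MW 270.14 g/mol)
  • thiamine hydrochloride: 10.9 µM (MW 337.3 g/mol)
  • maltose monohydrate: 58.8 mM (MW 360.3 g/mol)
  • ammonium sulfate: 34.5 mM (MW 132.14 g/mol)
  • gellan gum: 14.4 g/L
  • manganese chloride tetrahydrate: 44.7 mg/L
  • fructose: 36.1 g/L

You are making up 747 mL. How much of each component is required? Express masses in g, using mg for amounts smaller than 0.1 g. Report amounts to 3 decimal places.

Target volume = 747 mL = 0.747 L.
sodium succinate hexahydrate: 32.9 mmol/L × 270.14 g/mol × 0.747 L ÷ 1000 = 6.639 g
thiamine hydrochloride: 10.9 µmol/L × 337.3 g/mol × 0.747 L ÷ 1000 = 2.746 mg
maltose monohydrate: 58.8 mmol/L × 360.3 g/mol × 0.747 L ÷ 1000 = 15.826 g
ammonium sulfate: 34.5 mmol/L × 132.14 g/mol × 0.747 L ÷ 1000 = 3.405 g
gellan gum: 14.4 g/L × 0.747 L = 10.757 g
manganese chloride tetrahydrate: 44.7 mg/L × 0.747 L = 33.391 mg
fructose: 36.1 g/L × 0.747 L = 26.967 g

sodium succinate hexahydrate 6.639 g; thiamine hydrochloride 2.746 mg; maltose monohydrate 15.826 g; ammonium sulfate 3.405 g; gellan gum 10.757 g; manganese chloride tetrahydrate 33.391 mg; fructose 26.967 g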